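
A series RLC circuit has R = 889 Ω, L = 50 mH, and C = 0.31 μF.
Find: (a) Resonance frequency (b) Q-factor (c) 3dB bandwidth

Step 1 — Resonance: ω₀ = 1/√(LC) = 1/√(0.05·3.1e-07) = 8032 rad/s.
Step 2 — f₀ = ω₀/(2π) = 1278 Hz.
Step 3 — Series Q: Q = ω₀L/R = 8032·0.05/889 = 0.4518.
Step 4 — Bandwidth: Δω = ω₀/Q = 1.778e+04 rad/s; BW = Δω/(2π) = 2830 Hz.

(a) f₀ = 1278 Hz  (b) Q = 0.4518  (c) BW = 2830 Hz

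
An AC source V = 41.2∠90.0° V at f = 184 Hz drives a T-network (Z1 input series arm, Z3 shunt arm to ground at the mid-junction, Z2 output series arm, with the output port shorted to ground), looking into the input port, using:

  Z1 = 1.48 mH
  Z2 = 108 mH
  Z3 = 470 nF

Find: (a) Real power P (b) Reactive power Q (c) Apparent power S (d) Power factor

Step 1 — Angular frequency: ω = 2π·f = 2π·184 = 1156 rad/s.
Step 2 — Component impedances:
  Z1: Z = jωL = j·1156·0.00148 = 0 + j1.711 Ω
  Z2: Z = jωL = j·1156·0.108 = 0 + j124.9 Ω
  Z3: Z = 1/(jωC) = -j/(ω·C) = 0 - j1840 Ω
Step 3 — With the output port shorted to ground, the output series arm Z2 runs from the junction to ground; the shunt arm Z3 also runs from the junction to ground. They appear in parallel: Z3 || Z2 = 0 + j133.9 Ω.
Step 4 — Series with input arm Z1: Z_in = Z1 + (Z3 || Z2) = 0 + j135.7 Ω = 135.7∠90.0° Ω.
Step 5 — Source phasor: V = 41.2∠90.0° V = 0 + j41.2 V.
Step 6 — Current: I = V / Z = 0.3037 A = 0.3037∠-0.0° A.
Step 7 — Complex power: S = V·I* = 0 + j12.51 VA.
Step 8 — Real power: P = Re(S) = 0 W.
Step 9 — Reactive power: Q = Im(S) = 12.51 VAR.
Step 10 — Apparent power: |S| = 12.51 VA.
Step 11 — Power factor: PF = P/|S| = 0 (lagging).

(a) P = 0 W  (b) Q = 12.51 VAR  (c) S = 12.51 VA  (d) PF = 0 (lagging)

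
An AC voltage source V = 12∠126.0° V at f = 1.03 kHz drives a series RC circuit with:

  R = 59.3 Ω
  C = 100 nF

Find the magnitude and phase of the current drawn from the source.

Step 1 — Angular frequency: ω = 2π·f = 2π·1030 = 6472 rad/s.
Step 2 — Component impedances:
  R: Z = R = 59.3 Ω
  C: Z = 1/(jωC) = -j/(ω·C) = 0 - j1545 Ω
Step 3 — Series combination: Z_total = R + C = 59.3 - j1545 Ω = 1546∠-87.8° Ω.
Step 4 — Source phasor: V = 12∠126.0° V = -7.053 + j9.708 V.
Step 5 — Ohm's law: I = V / Z_total = (-7.053 + j9.708) / (59.3 - j1545) = -0.006449 - j0.004317 A.
Step 6 — Convert to polar: |I| = 0.00776 A, ∠I = -146.2°.

I = 0.00776∠-146.2° A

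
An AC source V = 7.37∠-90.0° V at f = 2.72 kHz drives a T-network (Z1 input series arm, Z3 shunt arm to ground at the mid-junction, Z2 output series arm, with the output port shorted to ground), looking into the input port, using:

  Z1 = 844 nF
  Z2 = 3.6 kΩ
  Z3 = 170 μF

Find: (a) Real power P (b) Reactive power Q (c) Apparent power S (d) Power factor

Step 1 — Angular frequency: ω = 2π·f = 2π·2720 = 1.709e+04 rad/s.
Step 2 — Component impedances:
  Z1: Z = 1/(jωC) = -j/(ω·C) = 0 - j69.33 Ω
  Z2: Z = R = 3600 Ω
  Z3: Z = 1/(jωC) = -j/(ω·C) = 0 - j0.3442 Ω
Step 3 — With the output port shorted to ground, the output series arm Z2 runs from the junction to ground; the shunt arm Z3 also runs from the junction to ground. They appear in parallel: Z3 || Z2 = 3.291e-05 - j0.3442 Ω.
Step 4 — Series with input arm Z1: Z_in = Z1 + (Z3 || Z2) = 3.291e-05 - j69.67 Ω = 69.67∠-90.0° Ω.
Step 5 — Source phasor: V = 7.37∠-90.0° V = 0 - j7.37 V.
Step 6 — Current: I = V / Z = 0.1058 - j4.996e-08 A = 0.1058∠-0.0° A.
Step 7 — Complex power: S = V·I* = 3.682e-07 - j0.7796 VA.
Step 8 — Real power: P = Re(S) = 3.682e-07 W.
Step 9 — Reactive power: Q = Im(S) = -0.7796 VAR.
Step 10 — Apparent power: |S| = 0.7796 VA.
Step 11 — Power factor: PF = P/|S| = 4.723e-07 (leading).

(a) P = 3.682e-07 W  (b) Q = -0.7796 VAR  (c) S = 0.7796 VA  (d) PF = 4.723e-07 (leading)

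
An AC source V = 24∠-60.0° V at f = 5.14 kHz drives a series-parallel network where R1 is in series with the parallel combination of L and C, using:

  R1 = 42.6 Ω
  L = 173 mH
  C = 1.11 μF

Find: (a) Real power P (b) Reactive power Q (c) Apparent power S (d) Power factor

Step 1 — Angular frequency: ω = 2π·f = 2π·5140 = 3.23e+04 rad/s.
Step 2 — Component impedances:
  R1: Z = R = 42.6 Ω
  L: Z = jωL = j·3.23e+04·0.173 = 0 + j5587 Ω
  C: Z = 1/(jωC) = -j/(ω·C) = 0 - j27.9 Ω
Step 3 — Parallel branch: L || C = 1/(1/L + 1/C) = 0 - j28.04 Ω.
Step 4 — Series with R1: Z_total = R1 + (L || C) = 42.6 - j28.04 Ω = 51∠-33.3° Ω.
Step 5 — Source phasor: V = 24∠-60.0° V = 12 - j20.78 V.
Step 6 — Current: I = V / Z = 0.4206 - j0.2111 A = 0.4706∠-26.7° A.
Step 7 — Complex power: S = V·I* = 9.435 - j6.209 VA.
Step 8 — Real power: P = Re(S) = 9.435 W.
Step 9 — Reactive power: Q = Im(S) = -6.209 VAR.
Step 10 — Apparent power: |S| = 11.29 VA.
Step 11 — Power factor: PF = P/|S| = 0.8353 (leading).

(a) P = 9.435 W  (b) Q = -6.209 VAR  (c) S = 11.29 VA  (d) PF = 0.8353 (leading)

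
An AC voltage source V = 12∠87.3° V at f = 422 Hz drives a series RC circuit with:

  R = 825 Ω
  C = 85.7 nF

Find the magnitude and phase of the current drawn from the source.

Step 1 — Angular frequency: ω = 2π·f = 2π·422 = 2652 rad/s.
Step 2 — Component impedances:
  R: Z = R = 825 Ω
  C: Z = 1/(jωC) = -j/(ω·C) = 0 - j4401 Ω
Step 3 — Series combination: Z_total = R + C = 825 - j4401 Ω = 4477∠-79.4° Ω.
Step 4 — Source phasor: V = 12∠87.3° V = 0.5653 + j11.99 V.
Step 5 — Ohm's law: I = V / Z_total = (0.5653 + j11.99) / (825 - j4401) = -0.002608 + j0.0006174 A.
Step 6 — Convert to polar: |I| = 0.00268 A, ∠I = 166.7°.

I = 0.00268∠166.7° A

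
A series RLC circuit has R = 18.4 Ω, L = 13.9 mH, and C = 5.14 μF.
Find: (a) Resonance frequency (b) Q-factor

Step 1 — Resonance condition Im(Z)=0 gives ω₀ = 1/√(LC).
Step 2 — ω₀ = 1/√(0.0139·5.14e-06) = 3741 rad/s.
Step 3 — f₀ = ω₀/(2π) = 595.4 Hz.
Step 4 — Series Q: Q = ω₀L/R = 3741·0.0139/18.4 = 2.826.

(a) f₀ = 595.4 Hz  (b) Q = 2.826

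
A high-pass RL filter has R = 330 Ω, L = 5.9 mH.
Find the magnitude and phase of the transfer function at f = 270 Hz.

Step 1 — Angular frequency: ω = 2π·270 = 1696 rad/s.
Step 2 — Transfer function: H(jω) = jωL/(R + jωL).
Step 3 — Numerator jωL = j·10.01; denominator R + jωL = 330 + j10.01.
Step 4 — H = 0.0009191 + j0.0303.
Step 5 — Magnitude: |H| = 0.03032 (-30.4 dB); phase: φ = 88.3°.

|H| = 0.03032 (-30.4 dB), φ = 88.3°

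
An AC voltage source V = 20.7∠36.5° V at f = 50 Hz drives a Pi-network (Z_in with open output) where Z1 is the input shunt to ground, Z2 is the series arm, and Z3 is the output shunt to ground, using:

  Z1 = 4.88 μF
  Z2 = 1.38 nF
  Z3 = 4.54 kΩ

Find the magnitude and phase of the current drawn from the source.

Step 1 — Angular frequency: ω = 2π·f = 2π·50 = 314.2 rad/s.
Step 2 — Component impedances:
  Z1: Z = 1/(jωC) = -j/(ω·C) = 0 - j652.3 Ω
  Z2: Z = 1/(jωC) = -j/(ω·C) = 0 - j2.307e+06 Ω
  Z3: Z = R = 4540 Ω
Step 3 — With open output, the series arm Z2 and the output shunt Z3 appear in series to ground: Z2 + Z3 = 4540 - j2.307e+06 Ω.
Step 4 — Parallel with input shunt Z1: Z_in = Z1 || (Z2 + Z3) = 0.0003628 - j652.1 Ω = 652.1∠-90.0° Ω.
Step 5 — Source phasor: V = 20.7∠36.5° V = 16.64 + j12.31 V.
Step 6 — Ohm's law: I = V / Z_total = (16.64 + j12.31) / (0.0003628 - j652.1) = -0.01888 + j0.02552 A.
Step 7 — Convert to polar: |I| = 0.03174 A, ∠I = 126.5°.

I = 0.03174∠126.5° A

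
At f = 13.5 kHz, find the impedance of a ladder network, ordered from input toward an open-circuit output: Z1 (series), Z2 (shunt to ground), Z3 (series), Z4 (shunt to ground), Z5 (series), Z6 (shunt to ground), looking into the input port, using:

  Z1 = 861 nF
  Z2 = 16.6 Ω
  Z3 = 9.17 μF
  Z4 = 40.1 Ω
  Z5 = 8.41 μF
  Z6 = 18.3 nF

Step 1 — Angular frequency: ω = 2π·f = 2π·1.35e+04 = 8.482e+04 rad/s.
Step 2 — Component impedances:
  Z1: Z = 1/(jωC) = -j/(ω·C) = 0 - j13.69 Ω
  Z2: Z = R = 16.6 Ω
  Z3: Z = 1/(jωC) = -j/(ω·C) = 0 - j1.286 Ω
  Z4: Z = R = 40.1 Ω
  Z5: Z = 1/(jωC) = -j/(ω·C) = 0 - j1.402 Ω
  Z6: Z = 1/(jωC) = -j/(ω·C) = 0 - j644.2 Ω
Step 3 — Ladder network (open output): work backward from the far end, alternating series and parallel combinations. Z_in = 11.75 - j14.02 Ω = 18.29∠-50.0° Ω.

Z = 11.75 - j14.02 Ω = 18.29∠-50.0° Ω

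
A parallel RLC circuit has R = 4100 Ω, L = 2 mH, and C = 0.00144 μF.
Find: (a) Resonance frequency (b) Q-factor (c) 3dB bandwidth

Step 1 — Resonance: ω₀ = 1/√(LC) = 1/√(0.002·1.44e-09) = 5.893e+05 rad/s.
Step 2 — f₀ = ω₀/(2π) = 9.378e+04 Hz.
Step 3 — Parallel Q: Q = R/(ω₀L) = 4100/(5.893e+05·0.002) = 3.479.
Step 4 — Bandwidth: Δω = ω₀/Q = 1.694e+05 rad/s; BW = Δω/(2π) = 2.696e+04 Hz.

(a) f₀ = 9.378e+04 Hz  (b) Q = 3.479  (c) BW = 2.696e+04 Hz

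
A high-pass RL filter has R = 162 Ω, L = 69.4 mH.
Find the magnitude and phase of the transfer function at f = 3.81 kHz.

Step 1 — Angular frequency: ω = 2π·3810 = 2.394e+04 rad/s.
Step 2 — Transfer function: H(jω) = jωL/(R + jωL).
Step 3 — Numerator jωL = j·1661; denominator R + jωL = 162 + j1661.
Step 4 — H = 0.9906 + j0.09659.
Step 5 — Magnitude: |H| = 0.9953 (-0.0 dB); phase: φ = 5.6°.

|H| = 0.9953 (-0.0 dB), φ = 5.6°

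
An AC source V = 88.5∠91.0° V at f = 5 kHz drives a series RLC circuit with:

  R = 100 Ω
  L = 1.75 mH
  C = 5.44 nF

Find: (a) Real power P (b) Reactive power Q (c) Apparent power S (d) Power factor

Step 1 — Angular frequency: ω = 2π·f = 2π·5000 = 3.142e+04 rad/s.
Step 2 — Component impedances:
  R: Z = R = 100 Ω
  L: Z = jωL = j·3.142e+04·0.00175 = 0 + j54.98 Ω
  C: Z = 1/(jωC) = -j/(ω·C) = 0 - j5851 Ω
Step 3 — Series combination: Z_total = R + L + C = 100 - j5796 Ω = 5797∠-89.0° Ω.
Step 4 — Source phasor: V = 88.5∠91.0° V = -1.545 + j88.49 V.
Step 5 — Current: I = V / Z = -0.01527 - j3.094e-06 A = 0.01527∠-180.0° A.
Step 6 — Complex power: S = V·I* = 0.02331 - j1.351 VA.
Step 7 — Real power: P = Re(S) = 0.02331 W.
Step 8 — Reactive power: Q = Im(S) = -1.351 VAR.
Step 9 — Apparent power: |S| = 1.351 VA.
Step 10 — Power factor: PF = P/|S| = 0.01725 (leading).

(a) P = 0.02331 W  (b) Q = -1.351 VAR  (c) S = 1.351 VA  (d) PF = 0.01725 (leading)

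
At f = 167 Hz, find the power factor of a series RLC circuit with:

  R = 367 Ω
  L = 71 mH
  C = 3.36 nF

Step 1 — Angular frequency: ω = 2π·f = 2π·167 = 1049 rad/s.
Step 2 — Component impedances:
  R: Z = R = 367 Ω
  L: Z = jωL = j·1049·0.071 = 0 + j74.5 Ω
  C: Z = 1/(jωC) = -j/(ω·C) = 0 - j2.836e+05 Ω
Step 3 — Series combination: Z_total = R + L + C = 367 - j2.836e+05 Ω = 2.836e+05∠-89.9° Ω.
Step 4 — Power factor: PF = cos(φ) = Re(Z)/|Z| = 367/2.836e+05 = 0.001294.
Step 5 — Type: Im(Z) = -2.836e+05 ⇒ leading (phase φ = -89.9°).

PF = 0.001294 (leading, φ = -89.9°)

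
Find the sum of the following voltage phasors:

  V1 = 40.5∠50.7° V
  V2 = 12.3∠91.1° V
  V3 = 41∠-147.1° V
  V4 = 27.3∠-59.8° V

Step 1 — Convert each phasor to rectangular form:
  V1 = 40.5·(cos(50.7°) + j·sin(50.7°)) = 25.65 + j31.34 V
  V2 = 12.3·(cos(91.1°) + j·sin(91.1°)) = -0.2361 + j12.3 V
  V3 = 41·(cos(-147.1°) + j·sin(-147.1°)) = -34.42 - j22.27 V
  V4 = 27.3·(cos(-59.8°) + j·sin(-59.8°)) = 13.73 - j23.59 V
Step 2 — Sum components: V_total = 4.724 - j2.227 V.
Step 3 — Convert to polar: |V_total| = 5.222 V, ∠V_total = -25.2°.

V_total = 5.222∠-25.2° V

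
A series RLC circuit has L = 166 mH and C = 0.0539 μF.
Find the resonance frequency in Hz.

Step 1 — Resonance condition Im(Z)=0 gives ω₀ = 1/√(LC).
Step 2 — ω₀ = 1/√(0.166·5.39e-08) = 1.057e+04 rad/s.
Step 3 — f₀ = ω₀/(2π) = 1683 Hz.

f₀ = 1683 Hz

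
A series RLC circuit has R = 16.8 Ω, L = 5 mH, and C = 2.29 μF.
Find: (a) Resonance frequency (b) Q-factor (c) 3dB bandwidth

Step 1 — Resonance condition Im(Z)=0 gives ω₀ = 1/√(LC).
Step 2 — ω₀ = 1/√(0.005·2.29e-06) = 9345 rad/s.
Step 3 — f₀ = ω₀/(2π) = 1487 Hz.
Step 4 — Series Q: Q = ω₀L/R = 9345·0.005/16.8 = 2.781.
Step 5 — 3dB bandwidth: Δω = ω₀/Q = 3360 rad/s; BW = Δω/(2π) = 534.8 Hz.

(a) f₀ = 1487 Hz  (b) Q = 2.781  (c) BW = 534.8 Hz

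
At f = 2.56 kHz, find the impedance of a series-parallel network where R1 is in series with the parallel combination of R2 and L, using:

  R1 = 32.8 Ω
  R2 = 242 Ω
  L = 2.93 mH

Step 1 — Angular frequency: ω = 2π·f = 2π·2560 = 1.608e+04 rad/s.
Step 2 — Component impedances:
  R1: Z = R = 32.8 Ω
  R2: Z = R = 242 Ω
  L: Z = jωL = j·1.608e+04·0.00293 = 0 + j47.13 Ω
Step 3 — Parallel branch: R2 || L = 1/(1/R2 + 1/L) = 8.843 + j45.41 Ω.
Step 4 — Series with R1: Z_total = R1 + (R2 || L) = 41.64 + j45.41 Ω = 61.61∠47.5° Ω.

Z = 41.64 + j45.41 Ω = 61.61∠47.5° Ω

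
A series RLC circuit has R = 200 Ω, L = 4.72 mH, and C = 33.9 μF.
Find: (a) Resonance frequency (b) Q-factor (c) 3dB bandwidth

Step 1 — Resonance: ω₀ = 1/√(LC) = 1/√(0.00472·3.39e-05) = 2500 rad/s.
Step 2 — f₀ = ω₀/(2π) = 397.9 Hz.
Step 3 — Series Q: Q = ω₀L/R = 2500·0.00472/200 = 0.059.
Step 4 — Bandwidth: Δω = ω₀/Q = 4.237e+04 rad/s; BW = Δω/(2π) = 6744 Hz.

(a) f₀ = 397.9 Hz  (b) Q = 0.059  (c) BW = 6744 Hz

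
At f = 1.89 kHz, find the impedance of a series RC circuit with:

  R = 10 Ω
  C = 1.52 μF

Step 1 — Angular frequency: ω = 2π·f = 2π·1890 = 1.188e+04 rad/s.
Step 2 — Component impedances:
  R: Z = R = 10 Ω
  C: Z = 1/(jωC) = -j/(ω·C) = 0 - j55.4 Ω
Step 3 — Series combination: Z_total = R + C = 10 - j55.4 Ω = 56.3∠-79.8° Ω.

Z = 10 - j55.4 Ω = 56.3∠-79.8° Ω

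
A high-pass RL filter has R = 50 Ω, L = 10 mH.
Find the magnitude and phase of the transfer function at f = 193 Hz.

Step 1 — Angular frequency: ω = 2π·193 = 1213 rad/s.
Step 2 — Transfer function: H(jω) = jωL/(R + jωL).
Step 3 — Numerator jωL = j·12.13; denominator R + jωL = 50 + j12.13.
Step 4 — H = 0.05555 + j0.2291.
Step 5 — Magnitude: |H| = 0.2357 (-12.6 dB); phase: φ = 76.4°.

|H| = 0.2357 (-12.6 dB), φ = 76.4°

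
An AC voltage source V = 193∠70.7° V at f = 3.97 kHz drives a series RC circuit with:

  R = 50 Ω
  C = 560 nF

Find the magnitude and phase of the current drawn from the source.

Step 1 — Angular frequency: ω = 2π·f = 2π·3970 = 2.494e+04 rad/s.
Step 2 — Component impedances:
  R: Z = R = 50 Ω
  C: Z = 1/(jωC) = -j/(ω·C) = 0 - j71.59 Ω
Step 3 — Series combination: Z_total = R + C = 50 - j71.59 Ω = 87.32∠-55.1° Ω.
Step 4 — Source phasor: V = 193∠70.7° V = 63.79 + j182.2 V.
Step 5 — Ohm's law: I = V / Z_total = (63.79 + j182.2) / (50 - j71.59) = -1.292 + j1.793 A.
Step 6 — Convert to polar: |I| = 2.21 A, ∠I = 125.8°.

I = 2.21∠125.8° A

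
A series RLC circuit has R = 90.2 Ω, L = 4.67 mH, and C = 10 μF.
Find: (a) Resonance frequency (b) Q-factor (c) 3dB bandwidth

Step 1 — Resonance: ω₀ = 1/√(LC) = 1/√(0.00467·1e-05) = 4627 rad/s.
Step 2 — f₀ = ω₀/(2π) = 736.5 Hz.
Step 3 — Series Q: Q = ω₀L/R = 4627·0.00467/90.2 = 0.2396.
Step 4 — Bandwidth: Δω = ω₀/Q = 1.931e+04 rad/s; BW = Δω/(2π) = 3074 Hz.

(a) f₀ = 736.5 Hz  (b) Q = 0.2396  (c) BW = 3074 Hz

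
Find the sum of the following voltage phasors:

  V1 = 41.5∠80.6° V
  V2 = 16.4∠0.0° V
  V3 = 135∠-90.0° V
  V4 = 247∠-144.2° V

Step 1 — Convert each phasor to rectangular form:
  V1 = 41.5·(cos(80.6°) + j·sin(80.6°)) = 6.778 + j40.94 V
  V2 = 16.4·(cos(0.0°) + j·sin(0.0°)) = 16.4 V
  V3 = 135·(cos(-90.0°) + j·sin(-90.0°)) = 0 - j135 V
  V4 = 247·(cos(-144.2°) + j·sin(-144.2°)) = -200.3 - j144.5 V
Step 2 — Sum components: V_total = -177.2 - j238.5 V.
Step 3 — Convert to polar: |V_total| = 297.1 V, ∠V_total = -126.6°.

V_total = 297.1∠-126.6° V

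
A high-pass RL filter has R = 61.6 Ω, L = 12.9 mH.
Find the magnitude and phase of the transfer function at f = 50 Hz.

Step 1 — Angular frequency: ω = 2π·50 = 314.2 rad/s.
Step 2 — Transfer function: H(jω) = jωL/(R + jωL).
Step 3 — Numerator jωL = j·4.053; denominator R + jωL = 61.6 + j4.053.
Step 4 — H = 0.00431 + j0.06551.
Step 5 — Magnitude: |H| = 0.06565 (-23.7 dB); phase: φ = 86.2°.

|H| = 0.06565 (-23.7 dB), φ = 86.2°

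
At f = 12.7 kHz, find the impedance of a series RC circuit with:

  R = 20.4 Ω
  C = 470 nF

Step 1 — Angular frequency: ω = 2π·f = 2π·1.27e+04 = 7.98e+04 rad/s.
Step 2 — Component impedances:
  R: Z = R = 20.4 Ω
  C: Z = 1/(jωC) = -j/(ω·C) = 0 - j26.66 Ω
Step 3 — Series combination: Z_total = R + C = 20.4 - j26.66 Ω = 33.57∠-52.6° Ω.

Z = 20.4 - j26.66 Ω = 33.57∠-52.6° Ω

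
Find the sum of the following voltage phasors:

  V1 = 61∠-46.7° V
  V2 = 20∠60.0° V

Step 1 — Convert each phasor to rectangular form:
  V1 = 61·(cos(-46.7°) + j·sin(-46.7°)) = 41.83 - j44.39 V
  V2 = 20·(cos(60.0°) + j·sin(60.0°)) = 10 + j17.32 V
Step 2 — Sum components: V_total = 51.83 - j27.07 V.
Step 3 — Convert to polar: |V_total| = 58.48 V, ∠V_total = -27.6°.

V_total = 58.48∠-27.6° V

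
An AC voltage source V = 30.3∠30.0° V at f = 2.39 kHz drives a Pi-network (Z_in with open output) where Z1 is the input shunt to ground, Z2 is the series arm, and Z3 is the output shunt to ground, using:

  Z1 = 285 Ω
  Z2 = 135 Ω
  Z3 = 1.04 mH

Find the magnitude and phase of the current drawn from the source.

Step 1 — Angular frequency: ω = 2π·f = 2π·2390 = 1.502e+04 rad/s.
Step 2 — Component impedances:
  Z1: Z = R = 285 Ω
  Z2: Z = R = 135 Ω
  Z3: Z = jωL = j·1.502e+04·0.00104 = 0 + j15.62 Ω
Step 3 — With open output, the series arm Z2 and the output shunt Z3 appear in series to ground: Z2 + Z3 = 135 + j15.62 Ω.
Step 4 — Parallel with input shunt Z1: Z_in = Z1 || (Z2 + Z3) = 91.87 + j7.181 Ω = 92.15∠4.5° Ω.
Step 5 — Source phasor: V = 30.3∠30.0° V = 26.24 + j15.15 V.
Step 6 — Ohm's law: I = V / Z_total = (26.24 + j15.15) / (91.87 + j7.181) = 0.2967 + j0.1417 A.
Step 7 — Convert to polar: |I| = 0.3288 A, ∠I = 25.5°.

I = 0.3288∠25.5° A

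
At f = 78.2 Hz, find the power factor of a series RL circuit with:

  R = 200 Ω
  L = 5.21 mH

Step 1 — Angular frequency: ω = 2π·f = 2π·78.2 = 491.3 rad/s.
Step 2 — Component impedances:
  R: Z = R = 200 Ω
  L: Z = jωL = j·491.3·0.00521 = 0 + j2.56 Ω
Step 3 — Series combination: Z_total = R + L = 200 + j2.56 Ω = 200∠0.7° Ω.
Step 4 — Power factor: PF = cos(φ) = Re(Z)/|Z| = 200/200.02 = 0.9999.
Step 5 — Type: Im(Z) = 2.56 ⇒ lagging (phase φ = 0.7°).

PF = 0.9999 (lagging, φ = 0.7°)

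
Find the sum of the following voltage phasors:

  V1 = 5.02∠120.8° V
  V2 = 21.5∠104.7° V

Step 1 — Convert each phasor to rectangular form:
  V1 = 5.02·(cos(120.8°) + j·sin(120.8°)) = -2.57 + j4.312 V
  V2 = 21.5·(cos(104.7°) + j·sin(104.7°)) = -5.456 + j20.8 V
Step 2 — Sum components: V_total = -8.026 + j25.11 V.
Step 3 — Convert to polar: |V_total| = 26.36 V, ∠V_total = 107.7°.

V_total = 26.36∠107.7° V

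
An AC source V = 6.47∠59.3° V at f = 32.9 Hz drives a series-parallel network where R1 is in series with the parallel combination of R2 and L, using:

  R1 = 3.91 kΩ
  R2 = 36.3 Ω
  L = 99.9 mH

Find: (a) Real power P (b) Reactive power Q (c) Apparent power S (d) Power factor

Step 1 — Angular frequency: ω = 2π·f = 2π·32.9 = 206.7 rad/s.
Step 2 — Component impedances:
  R1: Z = R = 3910 Ω
  R2: Z = R = 36.3 Ω
  L: Z = jωL = j·206.7·0.0999 = 0 + j20.65 Ω
Step 3 — Parallel branch: R2 || L = 1/(1/R2 + 1/L) = 8.876 + j15.6 Ω.
Step 4 — Series with R1: Z_total = R1 + (R2 || L) = 3919 + j15.6 Ω = 3919∠0.2° Ω.
Step 5 — Source phasor: V = 6.47∠59.3° V = 3.303 + j5.563 V.
Step 6 — Current: I = V / Z = 0.0008485 + j0.001416 A = 0.001651∠59.1° A.
Step 7 — Complex power: S = V·I* = 0.01068 + j4.253e-05 VA.
Step 8 — Real power: P = Re(S) = 0.01068 W.
Step 9 — Reactive power: Q = Im(S) = 4.253e-05 VAR.
Step 10 — Apparent power: |S| = 0.01068 VA.
Step 11 — Power factor: PF = P/|S| = 1 (lagging).

(a) P = 0.01068 W  (b) Q = 4.253e-05 VAR  (c) S = 0.01068 VA  (d) PF = 1 (lagging)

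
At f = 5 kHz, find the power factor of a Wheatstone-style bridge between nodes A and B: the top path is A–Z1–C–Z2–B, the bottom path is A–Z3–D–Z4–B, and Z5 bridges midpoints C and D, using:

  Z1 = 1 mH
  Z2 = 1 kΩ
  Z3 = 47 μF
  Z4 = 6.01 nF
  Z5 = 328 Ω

Step 1 — Angular frequency: ω = 2π·f = 2π·5000 = 3.142e+04 rad/s.
Step 2 — Component impedances:
  Z1: Z = jωL = j·3.142e+04·0.001 = 0 + j31.42 Ω
  Z2: Z = R = 1000 Ω
  Z3: Z = 1/(jωC) = -j/(ω·C) = 0 - j0.6773 Ω
  Z4: Z = 1/(jωC) = -j/(ω·C) = 0 - j5296 Ω
  Z5: Z = R = 328 Ω
Step 3 — Bridge requires nodal analysis (the Z5 bridge couples midpoints C and D, so the two paths cannot be reduced to a simple series/parallel combination). Setting node B to ground and injecting 1 A at node A, the 3-node admittance system at A, C, D solves to V_A = Z_AB = 979.4 - j155.2 Ω = 991.6∠-9.0° Ω.
Step 4 — Power factor: PF = cos(φ) = Re(Z)/|Z| = 979.4/991.6 = 0.9877.
Step 5 — Type: Im(Z) = -155.2 ⇒ leading (phase φ = -9.0°).

PF = 0.9877 (leading, φ = -9.0°)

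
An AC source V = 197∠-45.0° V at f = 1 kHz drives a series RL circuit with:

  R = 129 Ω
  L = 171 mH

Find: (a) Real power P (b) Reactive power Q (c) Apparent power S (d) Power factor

Step 1 — Angular frequency: ω = 2π·f = 2π·1000 = 6283 rad/s.
Step 2 — Component impedances:
  R: Z = R = 129 Ω
  L: Z = jωL = j·6283·0.171 = 0 + j1074 Ω
Step 3 — Series combination: Z_total = R + L = 129 + j1074 Ω = 1082∠83.2° Ω.
Step 4 — Source phasor: V = 197∠-45.0° V = 139.3 - j139.3 V.
Step 5 — Current: I = V / Z = -0.1125 - j0.1432 A = 0.182∠-128.2° A.
Step 6 — Complex power: S = V·I* = 4.275 + j35.61 VA.
Step 7 — Real power: P = Re(S) = 4.275 W.
Step 8 — Reactive power: Q = Im(S) = 35.61 VAR.
Step 9 — Apparent power: |S| = 35.86 VA.
Step 10 — Power factor: PF = P/|S| = 0.1192 (lagging).

(a) P = 4.275 W  (b) Q = 35.61 VAR  (c) S = 35.86 VA  (d) PF = 0.1192 (lagging)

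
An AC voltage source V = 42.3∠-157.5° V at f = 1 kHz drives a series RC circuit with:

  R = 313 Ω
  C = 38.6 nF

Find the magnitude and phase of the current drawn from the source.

Step 1 — Angular frequency: ω = 2π·f = 2π·1000 = 6283 rad/s.
Step 2 — Component impedances:
  R: Z = R = 313 Ω
  C: Z = 1/(jωC) = -j/(ω·C) = 0 - j4123 Ω
Step 3 — Series combination: Z_total = R + C = 313 - j4123 Ω = 4135∠-85.7° Ω.
Step 4 — Source phasor: V = 42.3∠-157.5° V = -39.08 - j16.19 V.
Step 5 — Ohm's law: I = V / Z_total = (-39.08 - j16.19) / (313 - j4123) = 0.003188 - j0.00972 A.
Step 6 — Convert to polar: |I| = 0.01023 A, ∠I = -71.8°.

I = 0.01023∠-71.8° A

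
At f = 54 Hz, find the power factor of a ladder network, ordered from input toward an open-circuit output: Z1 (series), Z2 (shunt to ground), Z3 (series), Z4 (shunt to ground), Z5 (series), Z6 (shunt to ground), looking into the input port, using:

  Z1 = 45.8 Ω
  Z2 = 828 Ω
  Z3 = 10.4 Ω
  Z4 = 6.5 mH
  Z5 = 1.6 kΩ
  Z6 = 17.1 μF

Step 1 — Angular frequency: ω = 2π·f = 2π·54 = 339.3 rad/s.
Step 2 — Component impedances:
  Z1: Z = R = 45.8 Ω
  Z2: Z = R = 828 Ω
  Z3: Z = R = 10.4 Ω
  Z4: Z = jωL = j·339.3·0.0065 = 0 + j2.205 Ω
  Z5: Z = R = 1600 Ω
  Z6: Z = 1/(jωC) = -j/(ω·C) = 0 - j172.4 Ω
Step 3 — Ladder network (open output): work backward from the far end, alternating series and parallel combinations. Z_in = 56.08 + j2.151 Ω = 56.12∠2.2° Ω.
Step 4 — Power factor: PF = cos(φ) = Re(Z)/|Z| = 56.08/56.12 = 0.9993.
Step 5 — Type: Im(Z) = 2.151 ⇒ lagging (phase φ = 2.2°).

PF = 0.9993 (lagging, φ = 2.2°)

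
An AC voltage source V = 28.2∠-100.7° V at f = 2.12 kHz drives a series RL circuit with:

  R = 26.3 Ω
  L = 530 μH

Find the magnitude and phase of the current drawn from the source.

Step 1 — Angular frequency: ω = 2π·f = 2π·2120 = 1.332e+04 rad/s.
Step 2 — Component impedances:
  R: Z = R = 26.3 Ω
  L: Z = jωL = j·1.332e+04·0.00053 = 0 + j7.06 Ω
Step 3 — Series combination: Z_total = R + L = 26.3 + j7.06 Ω = 27.23∠15.0° Ω.
Step 4 — Source phasor: V = 28.2∠-100.7° V = -5.236 - j27.71 V.
Step 5 — Ohm's law: I = V / Z_total = (-5.236 - j27.71) / (26.3 + j7.06) = -0.4495 - j0.9329 A.
Step 6 — Convert to polar: |I| = 1.036 A, ∠I = -115.7°.

I = 1.036∠-115.7° A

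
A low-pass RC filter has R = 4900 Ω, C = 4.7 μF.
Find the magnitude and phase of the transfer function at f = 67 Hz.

Step 1 — Angular frequency: ω = 2π·67 = 421 rad/s.
Step 2 — Transfer function: H(jω) = 1/(1 + jωRC).
Step 3 — Denominator: 1 + jωRC = 1 + j·421·4900·4.7e-06 = 1 + j9.695.
Step 4 — H = 0.01053 - j0.1021.
Step 5 — Magnitude: |H| = 0.1026 (-19.8 dB); phase: φ = -84.1°.

|H| = 0.1026 (-19.8 dB), φ = -84.1°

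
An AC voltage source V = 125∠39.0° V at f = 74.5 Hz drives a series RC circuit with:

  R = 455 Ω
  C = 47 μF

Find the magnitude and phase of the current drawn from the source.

Step 1 — Angular frequency: ω = 2π·f = 2π·74.5 = 468.1 rad/s.
Step 2 — Component impedances:
  R: Z = R = 455 Ω
  C: Z = 1/(jωC) = -j/(ω·C) = 0 - j45.45 Ω
Step 3 — Series combination: Z_total = R + C = 455 - j45.45 Ω = 457.3∠-5.7° Ω.
Step 4 — Source phasor: V = 125∠39.0° V = 97.14 + j78.67 V.
Step 5 — Ohm's law: I = V / Z_total = (97.14 + j78.67) / (455 - j45.45) = 0.1943 + j0.1923 A.
Step 6 — Convert to polar: |I| = 0.2734 A, ∠I = 44.7°.

I = 0.2734∠44.7° A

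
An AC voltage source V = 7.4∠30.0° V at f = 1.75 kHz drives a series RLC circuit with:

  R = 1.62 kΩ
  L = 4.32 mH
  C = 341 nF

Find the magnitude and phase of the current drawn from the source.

Step 1 — Angular frequency: ω = 2π·f = 2π·1750 = 1.1e+04 rad/s.
Step 2 — Component impedances:
  R: Z = R = 1620 Ω
  L: Z = jωL = j·1.1e+04·0.00432 = 0 + j47.5 Ω
  C: Z = 1/(jωC) = -j/(ω·C) = 0 - j266.7 Ω
Step 3 — Series combination: Z_total = R + L + C = 1620 - j219.2 Ω = 1635∠-7.7° Ω.
Step 4 — Source phasor: V = 7.4∠30.0° V = 6.409 + j3.7 V.
Step 5 — Ohm's law: I = V / Z_total = (6.409 + j3.7) / (1620 - j219.2) = 0.003581 + j0.002769 A.
Step 6 — Convert to polar: |I| = 0.004527 A, ∠I = 37.7°.

I = 0.004527∠37.7° A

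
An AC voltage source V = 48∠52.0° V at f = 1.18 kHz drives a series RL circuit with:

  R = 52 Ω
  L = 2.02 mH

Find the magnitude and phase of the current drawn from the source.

Step 1 — Angular frequency: ω = 2π·f = 2π·1180 = 7414 rad/s.
Step 2 — Component impedances:
  R: Z = R = 52 Ω
  L: Z = jωL = j·7414·0.00202 = 0 + j14.98 Ω
Step 3 — Series combination: Z_total = R + L = 52 + j14.98 Ω = 54.11∠16.1° Ω.
Step 4 — Source phasor: V = 48∠52.0° V = 29.55 + j37.82 V.
Step 5 — Ohm's law: I = V / Z_total = (29.55 + j37.82) / (52 + j14.98) = 0.7182 + j0.5205 A.
Step 6 — Convert to polar: |I| = 0.887 A, ∠I = 35.9°.

I = 0.887∠35.9° A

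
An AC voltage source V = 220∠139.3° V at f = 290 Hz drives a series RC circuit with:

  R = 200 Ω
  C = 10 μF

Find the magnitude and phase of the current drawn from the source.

Step 1 — Angular frequency: ω = 2π·f = 2π·290 = 1822 rad/s.
Step 2 — Component impedances:
  R: Z = R = 200 Ω
  C: Z = 1/(jωC) = -j/(ω·C) = 0 - j54.88 Ω
Step 3 — Series combination: Z_total = R + C = 200 - j54.88 Ω = 207.4∠-15.3° Ω.
Step 4 — Source phasor: V = 220∠139.3° V = -166.8 + j143.5 V.
Step 5 — Ohm's law: I = V / Z_total = (-166.8 + j143.5) / (200 - j54.88) = -0.9586 + j0.4543 A.
Step 6 — Convert to polar: |I| = 1.061 A, ∠I = 154.6°.

I = 1.061∠154.6° A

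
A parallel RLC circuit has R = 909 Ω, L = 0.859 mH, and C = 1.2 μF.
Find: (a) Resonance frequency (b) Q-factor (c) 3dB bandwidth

Step 1 — Resonance: ω₀ = 1/√(LC) = 1/√(0.000859·1.2e-06) = 3.115e+04 rad/s.
Step 2 — f₀ = ω₀/(2π) = 4957 Hz.
Step 3 — Parallel Q: Q = R/(ω₀L) = 909/(3.115e+04·0.000859) = 33.97.
Step 4 — Bandwidth: Δω = ω₀/Q = 916.8 rad/s; BW = Δω/(2π) = 145.9 Hz.

(a) f₀ = 4957 Hz  (b) Q = 33.97  (c) BW = 145.9 Hz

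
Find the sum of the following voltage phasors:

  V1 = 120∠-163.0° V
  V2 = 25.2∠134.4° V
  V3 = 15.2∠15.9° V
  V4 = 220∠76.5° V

Step 1 — Convert each phasor to rectangular form:
  V1 = 120·(cos(-163.0°) + j·sin(-163.0°)) = -114.8 - j35.08 V
  V2 = 25.2·(cos(134.4°) + j·sin(134.4°)) = -17.63 + j18 V
  V3 = 15.2·(cos(15.9°) + j·sin(15.9°)) = 14.62 + j4.164 V
  V4 = 220·(cos(76.5°) + j·sin(76.5°)) = 51.36 + j213.9 V
Step 2 — Sum components: V_total = -66.41 + j201 V.
Step 3 — Convert to polar: |V_total| = 211.7 V, ∠V_total = 108.3°.

V_total = 211.7∠108.3° V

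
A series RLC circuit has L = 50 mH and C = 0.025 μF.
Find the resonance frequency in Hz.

Step 1 — Resonance condition Im(Z)=0 gives ω₀ = 1/√(LC).
Step 2 — ω₀ = 1/√(0.05·2.5e-08) = 2.828e+04 rad/s.
Step 3 — f₀ = ω₀/(2π) = 4502 Hz.

f₀ = 4502 Hz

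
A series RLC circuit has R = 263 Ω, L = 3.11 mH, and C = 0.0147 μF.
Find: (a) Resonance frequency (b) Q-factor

Step 1 — Resonance condition Im(Z)=0 gives ω₀ = 1/√(LC).
Step 2 — ω₀ = 1/√(0.00311·1.47e-08) = 1.479e+05 rad/s.
Step 3 — f₀ = ω₀/(2π) = 2.354e+04 Hz.
Step 4 — Series Q: Q = ω₀L/R = 1.479e+05·0.00311/263 = 1.749.

(a) f₀ = 2.354e+04 Hz  (b) Q = 1.749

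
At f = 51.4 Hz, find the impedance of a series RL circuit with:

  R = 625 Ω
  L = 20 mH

Step 1 — Angular frequency: ω = 2π·f = 2π·51.4 = 323 rad/s.
Step 2 — Component impedances:
  R: Z = R = 625 Ω
  L: Z = jωL = j·323·0.02 = 0 + j6.459 Ω
Step 3 — Series combination: Z_total = R + L = 625 + j6.459 Ω = 625∠0.6° Ω.

Z = 625 + j6.459 Ω = 625∠0.6° Ω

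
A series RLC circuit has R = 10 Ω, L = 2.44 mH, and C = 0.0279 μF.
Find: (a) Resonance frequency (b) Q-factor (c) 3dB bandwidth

Step 1 — Resonance: ω₀ = 1/√(LC) = 1/√(0.00244·2.79e-08) = 1.212e+05 rad/s.
Step 2 — f₀ = ω₀/(2π) = 1.929e+04 Hz.
Step 3 — Series Q: Q = ω₀L/R = 1.212e+05·0.00244/10 = 29.57.
Step 4 — Bandwidth: Δω = ω₀/Q = 4098 rad/s; BW = Δω/(2π) = 652.3 Hz.

(a) f₀ = 1.929e+04 Hz  (b) Q = 29.57  (c) BW = 652.3 Hz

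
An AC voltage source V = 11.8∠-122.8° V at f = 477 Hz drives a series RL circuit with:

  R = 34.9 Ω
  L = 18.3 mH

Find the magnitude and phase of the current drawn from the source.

Step 1 — Angular frequency: ω = 2π·f = 2π·477 = 2997 rad/s.
Step 2 — Component impedances:
  R: Z = R = 34.9 Ω
  L: Z = jωL = j·2997·0.0183 = 0 + j54.85 Ω
Step 3 — Series combination: Z_total = R + L = 34.9 + j54.85 Ω = 65.01∠57.5° Ω.
Step 4 — Source phasor: V = 11.8∠-122.8° V = -6.392 - j9.919 V.
Step 5 — Ohm's law: I = V / Z_total = (-6.392 - j9.919) / (34.9 + j54.85) = -0.1815 + j0.001047 A.
Step 6 — Convert to polar: |I| = 0.1815 A, ∠I = 179.7°.

I = 0.1815∠179.7° A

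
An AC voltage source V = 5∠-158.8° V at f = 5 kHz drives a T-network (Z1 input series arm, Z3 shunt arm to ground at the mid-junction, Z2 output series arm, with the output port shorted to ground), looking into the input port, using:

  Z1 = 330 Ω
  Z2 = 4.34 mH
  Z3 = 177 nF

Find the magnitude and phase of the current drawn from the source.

Step 1 — Angular frequency: ω = 2π·f = 2π·5000 = 3.142e+04 rad/s.
Step 2 — Component impedances:
  Z1: Z = R = 330 Ω
  Z2: Z = jωL = j·3.142e+04·0.00434 = 0 + j136.3 Ω
  Z3: Z = 1/(jωC) = -j/(ω·C) = 0 - j179.8 Ω
Step 3 — With the output port shorted to ground, the output series arm Z2 runs from the junction to ground; the shunt arm Z3 also runs from the junction to ground. They appear in parallel: Z3 || Z2 = 0 + j563.8 Ω.
Step 4 — Series with input arm Z1: Z_in = Z1 + (Z3 || Z2) = 330 + j563.8 Ω = 653.3∠59.7° Ω.
Step 5 — Source phasor: V = 5∠-158.8° V = -4.662 - j1.808 V.
Step 6 — Ohm's law: I = V / Z_total = (-4.662 - j1.808) / (330 + j563.8) = -0.005993 + j0.00476 A.
Step 7 — Convert to polar: |I| = 0.007654 A, ∠I = 141.5°.

I = 0.007654∠141.5° A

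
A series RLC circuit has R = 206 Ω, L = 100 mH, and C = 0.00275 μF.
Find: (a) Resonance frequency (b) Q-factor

Step 1 — Resonance condition Im(Z)=0 gives ω₀ = 1/√(LC).
Step 2 — ω₀ = 1/√(0.1·2.75e-09) = 6.03e+04 rad/s.
Step 3 — f₀ = ω₀/(2π) = 9597 Hz.
Step 4 — Series Q: Q = ω₀L/R = 6.03e+04·0.1/206 = 29.27.

(a) f₀ = 9597 Hz  (b) Q = 29.27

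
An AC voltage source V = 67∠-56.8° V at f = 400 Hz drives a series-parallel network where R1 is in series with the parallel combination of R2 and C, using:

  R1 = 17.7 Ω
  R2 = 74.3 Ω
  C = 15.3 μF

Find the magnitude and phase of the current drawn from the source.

Step 1 — Angular frequency: ω = 2π·f = 2π·400 = 2513 rad/s.
Step 2 — Component impedances:
  R1: Z = R = 17.7 Ω
  R2: Z = R = 74.3 Ω
  C: Z = 1/(jωC) = -j/(ω·C) = 0 - j26.01 Ω
Step 3 — Parallel branch: R2 || C = 1/(1/R2 + 1/C) = 8.109 - j23.17 Ω.
Step 4 — Series with R1: Z_total = R1 + (R2 || C) = 25.81 - j23.17 Ω = 34.68∠-41.9° Ω.
Step 5 — Source phasor: V = 67∠-56.8° V = 36.69 - j56.06 V.
Step 6 — Ohm's law: I = V / Z_total = (36.69 - j56.06) / (25.81 - j23.17) = 1.867 - j0.4963 A.
Step 7 — Convert to polar: |I| = 1.932 A, ∠I = -14.9°.

I = 1.932∠-14.9° A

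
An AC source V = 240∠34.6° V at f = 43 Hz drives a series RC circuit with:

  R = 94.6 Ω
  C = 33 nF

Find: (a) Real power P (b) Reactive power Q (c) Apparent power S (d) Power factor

Step 1 — Angular frequency: ω = 2π·f = 2π·43 = 270.2 rad/s.
Step 2 — Component impedances:
  R: Z = R = 94.6 Ω
  C: Z = 1/(jωC) = -j/(ω·C) = 0 - j1.122e+05 Ω
Step 3 — Series combination: Z_total = R + C = 94.6 - j1.122e+05 Ω = 1.122e+05∠-90.0° Ω.
Step 4 — Source phasor: V = 240∠34.6° V = 197.6 + j136.3 V.
Step 5 — Current: I = V / Z = -0.001214 + j0.001762 A = 0.00214∠124.6° A.
Step 6 — Complex power: S = V·I* = 0.0004331 - j0.5136 VA.
Step 7 — Real power: P = Re(S) = 0.0004331 W.
Step 8 — Reactive power: Q = Im(S) = -0.5136 VAR.
Step 9 — Apparent power: |S| = 0.5136 VA.
Step 10 — Power factor: PF = P/|S| = 0.0008434 (leading).

(a) P = 0.0004331 W  (b) Q = -0.5136 VAR  (c) S = 0.5136 VA  (d) PF = 0.0008434 (leading)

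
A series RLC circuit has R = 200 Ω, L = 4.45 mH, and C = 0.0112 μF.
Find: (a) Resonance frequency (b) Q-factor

Step 1 — Resonance condition Im(Z)=0 gives ω₀ = 1/√(LC).
Step 2 — ω₀ = 1/√(0.00445·1.12e-08) = 1.416e+05 rad/s.
Step 3 — f₀ = ω₀/(2π) = 2.254e+04 Hz.
Step 4 — Series Q: Q = ω₀L/R = 1.416e+05·0.00445/200 = 3.152.

(a) f₀ = 2.254e+04 Hz  (b) Q = 3.152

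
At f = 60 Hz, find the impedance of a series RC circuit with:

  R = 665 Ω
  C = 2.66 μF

Step 1 — Angular frequency: ω = 2π·f = 2π·60 = 377 rad/s.
Step 2 — Component impedances:
  R: Z = R = 665 Ω
  C: Z = 1/(jωC) = -j/(ω·C) = 0 - j997.2 Ω
Step 3 — Series combination: Z_total = R + C = 665 - j997.2 Ω = 1199∠-56.3° Ω.

Z = 665 - j997.2 Ω = 1199∠-56.3° Ω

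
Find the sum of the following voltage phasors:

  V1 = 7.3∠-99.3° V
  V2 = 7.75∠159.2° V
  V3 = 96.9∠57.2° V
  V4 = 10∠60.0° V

Step 1 — Convert each phasor to rectangular form:
  V1 = 7.3·(cos(-99.3°) + j·sin(-99.3°)) = -1.18 - j7.204 V
  V2 = 7.75·(cos(159.2°) + j·sin(159.2°)) = -7.245 + j2.752 V
  V3 = 96.9·(cos(57.2°) + j·sin(57.2°)) = 52.49 + j81.45 V
  V4 = 10·(cos(60.0°) + j·sin(60.0°)) = 5 + j8.66 V
Step 2 — Sum components: V_total = 49.07 + j85.66 V.
Step 3 — Convert to polar: |V_total| = 98.72 V, ∠V_total = 60.2°.

V_total = 98.72∠60.2° V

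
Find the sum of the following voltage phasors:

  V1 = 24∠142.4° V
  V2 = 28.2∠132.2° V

Step 1 — Convert each phasor to rectangular form:
  V1 = 24·(cos(142.4°) + j·sin(142.4°)) = -19.01 + j14.64 V
  V2 = 28.2·(cos(132.2°) + j·sin(132.2°)) = -18.94 + j20.89 V
Step 2 — Sum components: V_total = -37.96 + j35.53 V.
Step 3 — Convert to polar: |V_total| = 51.99 V, ∠V_total = 136.9°.

V_total = 51.99∠136.9° V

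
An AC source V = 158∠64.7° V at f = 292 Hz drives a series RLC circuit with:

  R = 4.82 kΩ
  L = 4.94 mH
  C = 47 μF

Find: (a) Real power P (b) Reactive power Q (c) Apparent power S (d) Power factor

Step 1 — Angular frequency: ω = 2π·f = 2π·292 = 1835 rad/s.
Step 2 — Component impedances:
  R: Z = R = 4820 Ω
  L: Z = jωL = j·1835·0.00494 = 0 + j9.063 Ω
  C: Z = 1/(jωC) = -j/(ω·C) = 0 - j11.6 Ω
Step 3 — Series combination: Z_total = R + L + C = 4820 - j2.533 Ω = 4820∠-0.0° Ω.
Step 4 — Source phasor: V = 158∠64.7° V = 67.52 + j142.8 V.
Step 5 — Current: I = V / Z = 0.01399 + j0.02964 A = 0.03278∠64.7° A.
Step 6 — Complex power: S = V·I* = 5.179 - j0.002722 VA.
Step 7 — Real power: P = Re(S) = 5.179 W.
Step 8 — Reactive power: Q = Im(S) = -0.002722 VAR.
Step 9 — Apparent power: |S| = 5.179 VA.
Step 10 — Power factor: PF = P/|S| = 1 (leading).

(a) P = 5.179 W  (b) Q = -0.002722 VAR  (c) S = 5.179 VA  (d) PF = 1 (leading)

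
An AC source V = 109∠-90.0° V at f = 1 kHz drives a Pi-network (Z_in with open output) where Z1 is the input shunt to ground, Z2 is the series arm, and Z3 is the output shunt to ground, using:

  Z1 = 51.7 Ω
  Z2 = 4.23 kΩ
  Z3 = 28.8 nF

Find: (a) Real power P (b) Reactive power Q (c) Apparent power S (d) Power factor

Step 1 — Angular frequency: ω = 2π·f = 2π·1000 = 6283 rad/s.
Step 2 — Component impedances:
  Z1: Z = R = 51.7 Ω
  Z2: Z = R = 4230 Ω
  Z3: Z = 1/(jωC) = -j/(ω·C) = 0 - j5526 Ω
Step 3 — With open output, the series arm Z2 and the output shunt Z3 appear in series to ground: Z2 + Z3 = 4230 - j5526 Ω.
Step 4 — Parallel with input shunt Z1: Z_in = Z1 || (Z2 + Z3) = 51.47 - j0.3022 Ω = 51.47∠-0.3° Ω.
Step 5 — Source phasor: V = 109∠-90.0° V = 0 - j109 V.
Step 6 — Current: I = V / Z = 0.01244 - j2.118 A = 2.118∠-89.7° A.
Step 7 — Complex power: S = V·I* = 230.8 - j1.356 VA.
Step 8 — Real power: P = Re(S) = 230.8 W.
Step 9 — Reactive power: Q = Im(S) = -1.356 VAR.
Step 10 — Apparent power: |S| = 230.8 VA.
Step 11 — Power factor: PF = P/|S| = 1 (leading).

(a) P = 230.8 W  (b) Q = -1.356 VAR  (c) S = 230.8 VA  (d) PF = 1 (leading)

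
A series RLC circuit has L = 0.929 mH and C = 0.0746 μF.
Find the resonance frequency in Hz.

Step 1 — Resonance condition Im(Z)=0 gives ω₀ = 1/√(LC).
Step 2 — ω₀ = 1/√(0.000929·7.46e-08) = 1.201e+05 rad/s.
Step 3 — f₀ = ω₀/(2π) = 1.912e+04 Hz.

f₀ = 1.912e+04 Hz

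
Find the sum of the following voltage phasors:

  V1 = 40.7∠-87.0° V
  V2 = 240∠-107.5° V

Step 1 — Convert each phasor to rectangular form:
  V1 = 40.7·(cos(-87.0°) + j·sin(-87.0°)) = 2.13 - j40.64 V
  V2 = 240·(cos(-107.5°) + j·sin(-107.5°)) = -72.17 - j228.9 V
Step 2 — Sum components: V_total = -70.04 - j269.5 V.
Step 3 — Convert to polar: |V_total| = 278.5 V, ∠V_total = -104.6°.

V_total = 278.5∠-104.6° V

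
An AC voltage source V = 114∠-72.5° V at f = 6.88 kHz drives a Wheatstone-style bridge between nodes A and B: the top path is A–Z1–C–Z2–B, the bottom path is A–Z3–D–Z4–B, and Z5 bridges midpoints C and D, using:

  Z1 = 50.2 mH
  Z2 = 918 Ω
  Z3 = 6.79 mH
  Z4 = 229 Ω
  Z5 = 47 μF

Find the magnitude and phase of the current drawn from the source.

Step 1 — Angular frequency: ω = 2π·f = 2π·6880 = 4.323e+04 rad/s.
Step 2 — Component impedances:
  Z1: Z = jωL = j·4.323e+04·0.0502 = 0 + j2170 Ω
  Z2: Z = R = 918 Ω
  Z3: Z = jωL = j·4.323e+04·0.00679 = 0 + j293.5 Ω
  Z4: Z = R = 229 Ω
  Z5: Z = 1/(jωC) = -j/(ω·C) = 0 - j0.4922 Ω
Step 3 — Bridge requires nodal analysis (the Z5 bridge couples midpoints C and D, so the two paths cannot be reduced to a simple series/parallel combination). Setting node B to ground and injecting 1 A at node A, the 3-node admittance system at A, C, D solves to V_A = Z_AB = 183.3 + j258.5 Ω = 316.9∠54.7° Ω.
Step 4 — Source phasor: V = 114∠-72.5° V = 34.28 - j108.7 V.
Step 5 — Ohm's law: I = V / Z_total = (34.28 - j108.7) / (183.3 + j258.5) = -0.2173 - j0.2866 A.
Step 6 — Convert to polar: |I| = 0.3597 A, ∠I = -127.2°.

I = 0.3597∠-127.2° A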